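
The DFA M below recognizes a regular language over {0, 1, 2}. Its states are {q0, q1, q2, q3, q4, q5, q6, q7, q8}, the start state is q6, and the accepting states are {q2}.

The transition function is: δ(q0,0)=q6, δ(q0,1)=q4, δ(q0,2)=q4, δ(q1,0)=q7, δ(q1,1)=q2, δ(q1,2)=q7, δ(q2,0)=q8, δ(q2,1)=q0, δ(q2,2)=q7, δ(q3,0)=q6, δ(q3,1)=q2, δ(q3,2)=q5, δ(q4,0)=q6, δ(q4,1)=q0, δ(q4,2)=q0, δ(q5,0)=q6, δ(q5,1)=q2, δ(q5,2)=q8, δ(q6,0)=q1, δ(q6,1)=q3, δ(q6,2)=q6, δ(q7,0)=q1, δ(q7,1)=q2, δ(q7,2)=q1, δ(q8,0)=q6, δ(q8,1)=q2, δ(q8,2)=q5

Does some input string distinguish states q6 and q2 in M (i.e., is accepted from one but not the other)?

P0 = {q2} | {q0,q1,q3,q4,q5,q6,q7,q8}.
On input 1, block {q0,q1,q3,q4,q5,q6,q7,q8} splits into {q1,q3,q5,q7,q8} and {q0,q4,q6}.
Refine {q1,q3,q5,q7,q8} on symbol 0: members go to different blocks, giving {q3,q5,q8} and {q1,q7}.
Split {q0,q4,q6} by δ(·,0) → {q0,q4} and {q6}.
The partition is now stable with 5 blocks: {q2} | {q3,q5,q8} | {q0,q4} | {q1,q7} | {q6}.
q6 and q2 end up in different blocks, so they are distinguishable. For instance, the string 'ε' is accepted from only q2.

Yes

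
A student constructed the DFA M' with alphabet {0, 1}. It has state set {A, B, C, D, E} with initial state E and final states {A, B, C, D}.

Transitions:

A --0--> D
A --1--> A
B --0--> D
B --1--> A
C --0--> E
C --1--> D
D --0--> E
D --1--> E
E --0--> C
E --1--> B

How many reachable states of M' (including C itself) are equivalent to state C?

1

Initial partition by acceptance: {A,B,C,D} | {E}.
Refine {A,B,C,D} on symbol 0: members go to different blocks, giving {A,B} and {C,D}.
Refine {C,D} on symbol 1: members go to different blocks, giving {C} and {D}.
Stable partition: {A,B} | {E} | {C} | {D} — 4 equivalence classes.
State C belongs to the block {C}, which has 1 states.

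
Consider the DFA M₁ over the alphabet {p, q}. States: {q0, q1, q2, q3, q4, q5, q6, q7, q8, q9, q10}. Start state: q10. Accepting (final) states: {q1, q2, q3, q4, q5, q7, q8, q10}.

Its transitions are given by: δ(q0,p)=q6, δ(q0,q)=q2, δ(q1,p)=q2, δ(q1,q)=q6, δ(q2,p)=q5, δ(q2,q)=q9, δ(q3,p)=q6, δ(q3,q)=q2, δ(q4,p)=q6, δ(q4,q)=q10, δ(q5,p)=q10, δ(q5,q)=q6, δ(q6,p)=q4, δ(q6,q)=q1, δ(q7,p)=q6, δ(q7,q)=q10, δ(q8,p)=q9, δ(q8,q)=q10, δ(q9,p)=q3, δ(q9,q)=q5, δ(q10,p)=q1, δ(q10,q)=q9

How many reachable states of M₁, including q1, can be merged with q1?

First remove the unreachable states {q0,q7,q8}; 8 states remain.
Start with accepting vs non-accepting: {q1,q2,q3,q4,q5,q10} | {q6,q9}.
Split {q1,q2,q3,q4,q5,q10} by δ(·,p) → {q1,q2,q5,q10} and {q3,q4}.
The partition is now stable with 3 blocks: {q1,q2,q5,q10} | {q6,q9} | {q3,q4}.
State q1 belongs to the block {q1,q2,q5,q10}, which has 4 states.

4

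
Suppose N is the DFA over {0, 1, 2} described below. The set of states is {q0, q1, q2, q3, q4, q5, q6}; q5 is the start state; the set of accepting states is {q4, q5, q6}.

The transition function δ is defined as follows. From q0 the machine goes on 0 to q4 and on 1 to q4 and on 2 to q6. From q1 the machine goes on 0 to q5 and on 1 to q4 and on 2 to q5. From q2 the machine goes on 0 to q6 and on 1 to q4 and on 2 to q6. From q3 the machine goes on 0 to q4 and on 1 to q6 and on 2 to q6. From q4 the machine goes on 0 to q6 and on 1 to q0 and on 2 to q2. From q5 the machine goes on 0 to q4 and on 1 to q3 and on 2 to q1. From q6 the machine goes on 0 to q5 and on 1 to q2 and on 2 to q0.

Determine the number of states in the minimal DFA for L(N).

Every state is reachable, so we keep all 7.
P0 = {q4,q5,q6} | {q0,q1,q2,q3}.
Stable partition: {q4,q5,q6} | {q0,q1,q2,q3} — 2 equivalence classes.

2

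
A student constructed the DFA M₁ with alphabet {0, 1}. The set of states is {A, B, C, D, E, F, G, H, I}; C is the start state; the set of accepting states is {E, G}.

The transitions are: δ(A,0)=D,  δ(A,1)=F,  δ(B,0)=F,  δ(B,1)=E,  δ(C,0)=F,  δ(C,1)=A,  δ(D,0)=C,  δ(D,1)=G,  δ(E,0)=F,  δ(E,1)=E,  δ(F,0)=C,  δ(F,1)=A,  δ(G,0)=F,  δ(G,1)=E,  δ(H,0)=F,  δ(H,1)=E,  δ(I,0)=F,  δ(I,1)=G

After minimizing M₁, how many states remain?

First remove the unreachable states {B,H,I}; 6 states remain.
Start with accepting vs non-accepting: {E,G} | {A,C,D,F}.
Refine {A,C,D,F} on symbol 1: members go to different blocks, giving {A,C,F} and {D}.
Refine {A,C,F} on symbol 0: members go to different blocks, giving {C,F} and {A}.
No further refinement is possible. Final partition (4 blocks): {E,G} | {C,F} | {D} | {A}.

4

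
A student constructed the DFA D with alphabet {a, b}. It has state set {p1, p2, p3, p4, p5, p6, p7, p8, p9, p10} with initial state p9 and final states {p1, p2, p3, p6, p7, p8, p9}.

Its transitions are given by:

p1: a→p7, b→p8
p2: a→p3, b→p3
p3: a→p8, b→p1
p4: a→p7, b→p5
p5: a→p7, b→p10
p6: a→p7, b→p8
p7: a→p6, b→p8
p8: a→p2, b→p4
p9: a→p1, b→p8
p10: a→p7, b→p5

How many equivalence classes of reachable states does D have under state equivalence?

All states are reachable from the start state.
Initial partition by acceptance: {p1,p2,p3,p6,p7,p8,p9} | {p4,p5,p10}.
Split {p1,p2,p3,p6,p7,p8,p9} by δ(·,b) → {p1,p2,p3,p6,p7,p9} and {p8}.
Split {p1,p2,p3,p6,p7,p9} by δ(·,a) → {p1,p2,p6,p7,p9} and {p3}.
Refine {p1,p2,p6,p7,p9} on symbol a: members go to different blocks, giving {p1,p6,p7,p9} and {p2}.
The partition is now stable with 5 blocks: {p1,p6,p7,p9} | {p4,p5,p10} | {p8} | {p3} | {p2}.

5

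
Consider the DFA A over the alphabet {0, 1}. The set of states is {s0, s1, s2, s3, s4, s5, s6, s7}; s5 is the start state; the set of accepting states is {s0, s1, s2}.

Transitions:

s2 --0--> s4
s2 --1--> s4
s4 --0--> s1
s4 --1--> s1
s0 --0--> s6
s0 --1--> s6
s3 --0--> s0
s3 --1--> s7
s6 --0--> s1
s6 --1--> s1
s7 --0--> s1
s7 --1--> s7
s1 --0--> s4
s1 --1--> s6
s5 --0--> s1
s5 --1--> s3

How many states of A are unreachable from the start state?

1

Starting at s5 and following transitions, the reachable set is {s0, s1, s3, s4, s5, s6, s7}. That leaves s2 unreachable — 1 in total.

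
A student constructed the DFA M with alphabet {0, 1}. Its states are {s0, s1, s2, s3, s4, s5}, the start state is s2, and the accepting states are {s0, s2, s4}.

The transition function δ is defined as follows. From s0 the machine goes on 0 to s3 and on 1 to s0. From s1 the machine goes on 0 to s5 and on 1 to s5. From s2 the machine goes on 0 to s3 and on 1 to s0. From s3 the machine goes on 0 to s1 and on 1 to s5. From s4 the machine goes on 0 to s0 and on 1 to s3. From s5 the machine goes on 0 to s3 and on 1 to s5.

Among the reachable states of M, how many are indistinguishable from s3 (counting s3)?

3

First remove the unreachable states {s4}; 5 states remain.
P0 = {s0,s2} | {s1,s3,s5}.
Stable partition: {s0,s2} | {s1,s3,s5} — 2 equivalence classes.
The equivalence class containing s3 is {s1,s3,s5}, of size 3.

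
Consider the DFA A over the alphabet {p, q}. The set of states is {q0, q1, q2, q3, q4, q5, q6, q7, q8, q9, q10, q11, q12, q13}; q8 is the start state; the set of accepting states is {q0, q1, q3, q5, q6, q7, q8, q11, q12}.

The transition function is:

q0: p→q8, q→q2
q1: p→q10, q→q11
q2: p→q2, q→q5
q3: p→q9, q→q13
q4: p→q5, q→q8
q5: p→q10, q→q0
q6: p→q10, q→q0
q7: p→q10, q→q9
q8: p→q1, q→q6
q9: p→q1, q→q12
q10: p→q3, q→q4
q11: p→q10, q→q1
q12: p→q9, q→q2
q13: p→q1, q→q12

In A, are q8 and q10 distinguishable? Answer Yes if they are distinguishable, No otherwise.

Yes

Reachable states from the start: {q0,q1,q2,q3,q4,q5,q6,q8,q9,q10,q11,q12,q13}. Unreachable: {q7} — drop them.
Start with accepting vs non-accepting: {q0,q1,q3,q5,q6,q8,q11,q12} | {q2,q4,q9,q10,q13}.
On input p, block {q0,q1,q3,q5,q6,q8,q11,q12} splits into {q1,q3,q5,q6,q11,q12} and {q0,q8}.
Refine {q1,q3,q5,q6,q11,q12} on symbol q: members go to different blocks, giving {q1,q11} and {q3,q12} and {q5,q6}.
Refine {q2,q4,q9,q10,q13} on symbol p: members go to different blocks, giving {q9,q13} and {q2} and {q4} and {q10}.
Refine {q0,q8} on symbol p: members go to different blocks, giving {q0} and {q8}.
On input q, block {q3,q12} splits into {q3} and {q12}.
No further refinement is possible. Final partition (10 blocks): {q1,q11} | {q9,q13} | {q0} | {q3} | {q5,q6} | {q2} | {q4} | {q10} | {q8} | {q12}.
q8 and q10 end up in different blocks, so they are distinguishable. For instance, the string 'ε' is accepted from only q8.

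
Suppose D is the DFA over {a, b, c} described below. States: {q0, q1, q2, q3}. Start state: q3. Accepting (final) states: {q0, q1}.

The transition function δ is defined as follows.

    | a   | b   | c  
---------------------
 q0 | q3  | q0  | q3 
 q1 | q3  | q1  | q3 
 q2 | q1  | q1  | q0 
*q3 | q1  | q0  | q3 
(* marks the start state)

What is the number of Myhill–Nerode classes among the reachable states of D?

2

Reachable states from the start: {q0,q1,q3}. Unreachable: {q2} — drop them.
Initial partition by acceptance: {q0,q1} | {q3}.
No further refinement is possible. Final partition (2 blocks): {q0,q1} | {q3}.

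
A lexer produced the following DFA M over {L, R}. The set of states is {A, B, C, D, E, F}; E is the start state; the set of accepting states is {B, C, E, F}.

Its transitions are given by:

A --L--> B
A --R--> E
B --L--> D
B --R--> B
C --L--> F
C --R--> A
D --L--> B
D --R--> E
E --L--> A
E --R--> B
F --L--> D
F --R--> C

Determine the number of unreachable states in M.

2

Starting at E and following transitions, the reachable set is {A, B, D, E}. That leaves C, F unreachable — 2 in total.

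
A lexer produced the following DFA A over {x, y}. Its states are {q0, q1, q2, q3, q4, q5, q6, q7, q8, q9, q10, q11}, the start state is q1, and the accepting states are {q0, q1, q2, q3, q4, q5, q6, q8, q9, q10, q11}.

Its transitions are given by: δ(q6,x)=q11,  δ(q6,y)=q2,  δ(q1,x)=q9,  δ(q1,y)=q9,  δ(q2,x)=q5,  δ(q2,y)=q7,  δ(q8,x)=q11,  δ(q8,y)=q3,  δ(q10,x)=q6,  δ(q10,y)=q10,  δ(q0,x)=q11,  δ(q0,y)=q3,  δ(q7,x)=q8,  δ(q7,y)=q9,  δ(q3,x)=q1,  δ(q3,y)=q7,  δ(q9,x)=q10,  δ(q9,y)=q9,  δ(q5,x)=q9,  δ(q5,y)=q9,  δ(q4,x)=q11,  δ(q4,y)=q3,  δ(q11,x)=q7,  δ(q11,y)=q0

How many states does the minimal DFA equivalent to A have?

7

Reachable states from the start: {q0,q1,q2,q3,q5,q6,q7,q8,q9,q10,q11}. Unreachable: {q4} — drop them.
Start with accepting vs non-accepting: {q0,q1,q2,q3,q5,q6,q8,q9,q10,q11} | {q7}.
On input x, block {q0,q1,q2,q3,q5,q6,q8,q9,q10,q11} splits into {q0,q1,q2,q3,q5,q6,q8,q9,q10} and {q11}.
Refine {q0,q1,q2,q3,q5,q6,q8,q9,q10} on symbol x: members go to different blocks, giving {q1,q2,q3,q5,q9,q10} and {q0,q6,q8}.
Refine {q1,q2,q3,q5,q9,q10} on symbol x: members go to different blocks, giving {q1,q2,q3,q5,q9} and {q10}.
Refine {q1,q2,q3,q5,q9} on symbol x: members go to different blocks, giving {q1,q2,q3,q5} and {q9}.
Refine {q1,q2,q3,q5} on symbol x: members go to different blocks, giving {q1,q5} and {q2,q3}.
The partition is now stable with 7 blocks: {q1,q5} | {q7} | {q11} | {q0,q6,q8} | {q10} | {q9} | {q2,q3}.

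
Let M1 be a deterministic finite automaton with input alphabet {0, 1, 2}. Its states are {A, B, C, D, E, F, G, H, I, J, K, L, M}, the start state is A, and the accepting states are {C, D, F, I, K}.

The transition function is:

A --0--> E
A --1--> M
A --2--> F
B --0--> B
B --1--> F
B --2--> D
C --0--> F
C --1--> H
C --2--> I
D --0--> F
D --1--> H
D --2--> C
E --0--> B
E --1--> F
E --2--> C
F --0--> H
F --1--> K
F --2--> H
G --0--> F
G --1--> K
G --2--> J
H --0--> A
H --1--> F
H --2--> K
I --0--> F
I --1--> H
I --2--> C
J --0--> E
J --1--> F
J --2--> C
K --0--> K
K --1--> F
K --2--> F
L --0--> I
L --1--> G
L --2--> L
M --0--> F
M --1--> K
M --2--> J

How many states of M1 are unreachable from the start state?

2

Starting at A and following transitions, the reachable set is {A, B, C, D, E, F, H, I, J, K, M}. That leaves G, L unreachable — 2 in total.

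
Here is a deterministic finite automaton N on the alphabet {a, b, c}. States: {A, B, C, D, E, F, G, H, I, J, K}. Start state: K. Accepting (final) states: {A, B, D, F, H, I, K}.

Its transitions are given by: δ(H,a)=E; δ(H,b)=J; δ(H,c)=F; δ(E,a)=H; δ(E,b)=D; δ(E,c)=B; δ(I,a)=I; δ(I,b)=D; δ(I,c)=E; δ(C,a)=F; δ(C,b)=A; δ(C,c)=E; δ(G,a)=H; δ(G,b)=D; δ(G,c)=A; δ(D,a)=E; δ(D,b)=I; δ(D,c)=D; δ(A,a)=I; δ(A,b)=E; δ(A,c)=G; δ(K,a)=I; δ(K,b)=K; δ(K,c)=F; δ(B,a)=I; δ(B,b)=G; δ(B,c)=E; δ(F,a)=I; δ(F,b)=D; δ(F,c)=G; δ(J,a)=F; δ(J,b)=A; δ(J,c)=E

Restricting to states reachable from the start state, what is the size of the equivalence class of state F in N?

2

Reachable states from the start: {A,B,D,E,F,G,H,I,J,K}. Unreachable: {C} — drop them.
P0 = {A,B,D,F,H,I,K} | {E,G,J}.
Refine {A,B,D,F,H,I,K} on symbol a: members go to different blocks, giving {A,B,F,I,K} and {D,H}.
On input b, block {A,B,F,I,K} splits into {A,B} and {F,I} and {K}.
Split {E,G,J} by δ(·,a) → {E,G} and {J}.
Split {D,H} by δ(·,b) → {D} and {H}.
The partition is now stable with 7 blocks: {A,B} | {E,G} | {D} | {F,I} | {K} | {J} | {H}.
The equivalence class containing F is {F,I}, of size 2.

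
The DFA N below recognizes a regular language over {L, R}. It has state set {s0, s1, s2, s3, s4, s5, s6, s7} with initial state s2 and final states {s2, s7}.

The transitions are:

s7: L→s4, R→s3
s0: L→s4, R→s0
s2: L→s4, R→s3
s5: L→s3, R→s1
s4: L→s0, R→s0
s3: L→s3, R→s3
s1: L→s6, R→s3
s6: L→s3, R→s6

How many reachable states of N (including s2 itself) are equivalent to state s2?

States {s1,s5,s6,s7} cannot be reached from the start state, so discard them.
Start with accepting vs non-accepting: {s2} | {s0,s3,s4}.
The partition is now stable with 2 blocks: {s2} | {s0,s3,s4}.
State s2 belongs to the block {s2}, which has 1 states.

1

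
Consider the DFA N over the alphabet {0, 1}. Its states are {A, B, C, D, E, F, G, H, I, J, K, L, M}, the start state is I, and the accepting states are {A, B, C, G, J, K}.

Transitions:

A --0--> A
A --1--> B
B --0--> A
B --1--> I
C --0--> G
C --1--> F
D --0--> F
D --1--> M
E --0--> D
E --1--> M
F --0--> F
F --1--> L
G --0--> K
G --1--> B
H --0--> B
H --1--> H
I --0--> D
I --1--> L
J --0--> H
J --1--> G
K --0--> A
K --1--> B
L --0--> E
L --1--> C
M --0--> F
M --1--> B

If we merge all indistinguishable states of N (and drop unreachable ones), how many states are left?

Reachable states from the start: {A,B,C,D,E,F,G,I,K,L,M}. Unreachable: {H,J} — drop them.
Initial partition by acceptance: {A,B,C,G,K} | {D,E,F,I,L,M}.
Refine {A,B,C,G,K} on symbol 1: members go to different blocks, giving {A,G,K} and {B,C}.
On input 1, block {D,E,F,I,L,M} splits into {D,E,F,I} and {L,M}.
The partition is now stable with 4 blocks: {A,G,K} | {D,E,F,I} | {B,C} | {L,M}.

4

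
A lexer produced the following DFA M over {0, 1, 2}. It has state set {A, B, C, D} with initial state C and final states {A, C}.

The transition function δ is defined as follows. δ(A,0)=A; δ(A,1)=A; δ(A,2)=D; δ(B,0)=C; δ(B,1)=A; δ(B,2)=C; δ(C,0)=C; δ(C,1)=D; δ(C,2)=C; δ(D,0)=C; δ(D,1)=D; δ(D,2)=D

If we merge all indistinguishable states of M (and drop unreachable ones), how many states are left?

2

Reachable states from the start: {C,D}. Unreachable: {A,B} — drop them.
Start with accepting vs non-accepting: {C} | {D}.
No further refinement is possible. Final partition (2 blocks): {C} | {D}.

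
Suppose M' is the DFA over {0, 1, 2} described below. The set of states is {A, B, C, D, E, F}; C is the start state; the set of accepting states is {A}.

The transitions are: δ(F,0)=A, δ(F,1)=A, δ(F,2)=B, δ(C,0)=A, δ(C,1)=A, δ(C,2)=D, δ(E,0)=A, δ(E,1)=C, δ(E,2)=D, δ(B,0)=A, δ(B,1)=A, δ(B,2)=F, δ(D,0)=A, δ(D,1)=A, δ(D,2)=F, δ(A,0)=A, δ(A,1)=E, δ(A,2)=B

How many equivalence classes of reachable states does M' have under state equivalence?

3

Initial partition by acceptance: {A} | {B,C,D,E,F}.
Refine {B,C,D,E,F} on symbol 1: members go to different blocks, giving {B,C,D,F} and {E}.
No further refinement is possible. Final partition (3 blocks): {A} | {B,C,D,F} | {E}.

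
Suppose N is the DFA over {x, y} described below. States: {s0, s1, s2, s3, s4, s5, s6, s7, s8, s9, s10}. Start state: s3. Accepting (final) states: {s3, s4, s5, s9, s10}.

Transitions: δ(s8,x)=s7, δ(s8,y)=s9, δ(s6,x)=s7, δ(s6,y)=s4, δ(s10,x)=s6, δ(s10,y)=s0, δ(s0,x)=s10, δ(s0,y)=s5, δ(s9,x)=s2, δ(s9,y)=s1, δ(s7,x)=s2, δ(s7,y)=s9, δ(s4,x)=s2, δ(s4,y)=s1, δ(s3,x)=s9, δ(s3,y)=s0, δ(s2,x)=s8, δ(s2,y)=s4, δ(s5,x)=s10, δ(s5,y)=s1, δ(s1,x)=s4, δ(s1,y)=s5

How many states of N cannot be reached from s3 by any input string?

0

Exploring from s3, all states are eventually visited, so none are unreachable.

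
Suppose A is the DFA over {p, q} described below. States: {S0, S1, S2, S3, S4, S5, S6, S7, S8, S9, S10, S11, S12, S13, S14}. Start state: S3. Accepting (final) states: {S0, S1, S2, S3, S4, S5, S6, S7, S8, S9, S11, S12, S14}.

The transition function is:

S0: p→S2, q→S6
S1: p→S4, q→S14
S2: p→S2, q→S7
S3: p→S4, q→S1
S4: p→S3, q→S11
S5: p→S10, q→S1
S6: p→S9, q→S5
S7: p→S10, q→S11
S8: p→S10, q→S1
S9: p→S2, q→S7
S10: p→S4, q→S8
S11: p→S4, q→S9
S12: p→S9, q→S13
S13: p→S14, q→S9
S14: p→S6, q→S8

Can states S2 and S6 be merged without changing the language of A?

First remove the unreachable states {S0,S12,S13}; 12 states remain.
Initial partition by acceptance: {S1,S2,S3,S4,S5,S6,S7,S8,S9,S11,S14} | {S10}.
Refine {S1,S2,S3,S4,S5,S6,S7,S8,S9,S11,S14} on symbol p: members go to different blocks, giving {S1,S2,S3,S4,S6,S9,S11,S14} and {S5,S7,S8}.
Split {S1,S2,S3,S4,S6,S9,S11,S14} by δ(·,q) → {S1,S3,S4,S11} and {S2,S6,S9,S14}.
Split {S1,S3,S4,S11} by δ(·,q) → {S1,S11} and {S3,S4}.
Stable partition: {S1,S11} | {S10} | {S5,S7,S8} | {S2,S6,S9,S14} | {S3,S4} — 5 equivalence classes.
S2 and S6 lie in the same block of the stable partition, so they are equivalent — no string distinguishes them.

Yes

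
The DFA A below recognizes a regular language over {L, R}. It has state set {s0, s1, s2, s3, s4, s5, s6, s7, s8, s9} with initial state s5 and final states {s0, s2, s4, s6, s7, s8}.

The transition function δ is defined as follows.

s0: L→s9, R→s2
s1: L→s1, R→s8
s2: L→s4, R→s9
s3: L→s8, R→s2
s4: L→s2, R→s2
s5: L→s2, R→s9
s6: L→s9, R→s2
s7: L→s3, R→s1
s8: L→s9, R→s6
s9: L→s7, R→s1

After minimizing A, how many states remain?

9

First remove the unreachable states {s0}; 9 states remain.
Start with accepting vs non-accepting: {s2,s4,s6,s7,s8} | {s1,s3,s5,s9}.
On input L, block {s2,s4,s6,s7,s8} splits into {s6,s7,s8} and {s2,s4}.
On input R, block {s6,s7,s8} splits into {s6} and {s7} and {s8}.
Refine {s1,s3,s5,s9} on symbol L: members go to different blocks, giving {s1} and {s3} and {s5} and {s9}.
Split {s2,s4} by δ(·,R) → {s2} and {s4}.
The partition is now stable with 9 blocks: {s6} | {s1} | {s2} | {s7} | {s8} | {s3} | {s5} | {s9} | {s4}.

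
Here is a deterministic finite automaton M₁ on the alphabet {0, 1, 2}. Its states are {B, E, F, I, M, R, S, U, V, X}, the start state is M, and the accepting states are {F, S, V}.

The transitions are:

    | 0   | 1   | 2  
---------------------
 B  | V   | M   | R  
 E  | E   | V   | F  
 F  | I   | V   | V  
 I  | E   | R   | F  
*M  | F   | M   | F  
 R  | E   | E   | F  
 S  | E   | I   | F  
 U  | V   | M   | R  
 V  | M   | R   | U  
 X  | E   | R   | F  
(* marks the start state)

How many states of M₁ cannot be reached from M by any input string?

3

BFS from M reaches {E, F, I, M, R, U, V}; the 3 state(s) B, S, X are never visited.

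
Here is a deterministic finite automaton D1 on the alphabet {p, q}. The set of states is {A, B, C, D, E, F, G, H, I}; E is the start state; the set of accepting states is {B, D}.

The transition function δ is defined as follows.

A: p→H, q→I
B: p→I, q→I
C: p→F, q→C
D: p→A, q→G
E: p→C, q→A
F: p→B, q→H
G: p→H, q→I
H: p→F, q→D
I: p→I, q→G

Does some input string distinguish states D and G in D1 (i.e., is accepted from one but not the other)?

All states are reachable from the start state.
Start with accepting vs non-accepting: {B,D} | {A,C,E,F,G,H,I}.
Split {A,C,E,F,G,H,I} by δ(·,p) → {A,C,E,G,H,I} and {F}.
Refine {A,C,E,G,H,I} on symbol p: members go to different blocks, giving {A,E,G,I} and {C,H}.
Split {A,E,G,I} by δ(·,p) → {A,E,G} and {I}.
On input p, block {B,D} splits into {B} and {D}.
Refine {A,E,G} on symbol q: members go to different blocks, giving {A,G} and {E}.
Refine {C,H} on symbol q: members go to different blocks, giving {C} and {H}.
The partition is now stable with 8 blocks: {B} | {A,G} | {F} | {C} | {I} | {D} | {E} | {H}.
D and G end up in different blocks, so they are distinguishable. For instance, the string 'ε' is accepted from only D.

Yes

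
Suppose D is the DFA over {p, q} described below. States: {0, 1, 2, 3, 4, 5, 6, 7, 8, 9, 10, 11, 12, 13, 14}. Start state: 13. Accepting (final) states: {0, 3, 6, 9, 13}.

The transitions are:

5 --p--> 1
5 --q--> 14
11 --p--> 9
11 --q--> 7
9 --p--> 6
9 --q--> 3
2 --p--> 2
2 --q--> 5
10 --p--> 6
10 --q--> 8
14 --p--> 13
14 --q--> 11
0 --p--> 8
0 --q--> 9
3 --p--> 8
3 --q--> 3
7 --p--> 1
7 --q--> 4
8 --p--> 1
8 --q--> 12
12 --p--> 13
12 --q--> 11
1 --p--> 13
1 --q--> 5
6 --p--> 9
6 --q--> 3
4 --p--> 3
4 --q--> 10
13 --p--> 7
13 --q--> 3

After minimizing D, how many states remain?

6

States {0,2} cannot be reached from the start state, so discard them.
P0 = {3,6,9,13} | {1,4,5,7,8,10,11,12,14}.
On input p, block {3,6,9,13} splits into {3,13} and {6,9}.
Split {1,4,5,7,8,10,11,12,14} by δ(·,p) → {1,4,12,14} and {5,7,8} and {10,11}.
Refine {1,4,12,14} on symbol q: members go to different blocks, giving {4,12,14} and {1}.
Stable partition: {3,13} | {4,12,14} | {6,9} | {5,7,8} | {10,11} | {1} — 6 equivalence classes.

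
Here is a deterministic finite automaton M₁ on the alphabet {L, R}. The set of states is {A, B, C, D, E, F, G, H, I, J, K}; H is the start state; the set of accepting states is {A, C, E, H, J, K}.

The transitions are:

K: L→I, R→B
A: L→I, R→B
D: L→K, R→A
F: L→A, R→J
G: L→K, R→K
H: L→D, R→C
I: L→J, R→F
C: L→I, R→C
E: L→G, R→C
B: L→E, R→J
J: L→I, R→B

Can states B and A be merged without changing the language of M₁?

Every state is reachable, so we keep all 11.
Initial partition by acceptance: {A,C,E,H,J,K} | {B,D,F,G,I}.
Refine {A,C,E,H,J,K} on symbol R: members go to different blocks, giving {A,J,K} and {C,E,H}.
Refine {B,D,F,G,I} on symbol L: members go to different blocks, giving {D,F,G,I} and {B}.
Refine {D,F,G,I} on symbol R: members go to different blocks, giving {D,F,G} and {I}.
On input L, block {C,E,H} splits into {E,H} and {C}.
No further refinement is possible. Final partition (6 blocks): {A,J,K} | {D,F,G} | {E,H} | {B} | {I} | {C}.
B and A end up in different blocks, so they are distinguishable. For instance, the string 'ε' is accepted from only A.

No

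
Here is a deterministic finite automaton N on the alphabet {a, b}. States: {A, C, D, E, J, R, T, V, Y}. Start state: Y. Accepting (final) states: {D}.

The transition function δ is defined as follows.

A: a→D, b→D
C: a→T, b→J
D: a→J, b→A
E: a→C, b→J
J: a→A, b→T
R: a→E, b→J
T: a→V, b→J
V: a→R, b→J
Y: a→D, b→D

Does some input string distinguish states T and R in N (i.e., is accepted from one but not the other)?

All states are reachable from the start state.
P0 = {D} | {A,C,E,J,R,T,V,Y}.
Split {A,C,E,J,R,T,V,Y} by δ(·,a) → {C,E,J,R,T,V} and {A,Y}.
Split {C,E,J,R,T,V} by δ(·,a) → {C,E,R,T,V} and {J}.
The partition is now stable with 4 blocks: {D} | {C,E,R,T,V} | {A,Y} | {J}.
T and R lie in the same block of the stable partition, so they are equivalent — no string distinguishes them.

No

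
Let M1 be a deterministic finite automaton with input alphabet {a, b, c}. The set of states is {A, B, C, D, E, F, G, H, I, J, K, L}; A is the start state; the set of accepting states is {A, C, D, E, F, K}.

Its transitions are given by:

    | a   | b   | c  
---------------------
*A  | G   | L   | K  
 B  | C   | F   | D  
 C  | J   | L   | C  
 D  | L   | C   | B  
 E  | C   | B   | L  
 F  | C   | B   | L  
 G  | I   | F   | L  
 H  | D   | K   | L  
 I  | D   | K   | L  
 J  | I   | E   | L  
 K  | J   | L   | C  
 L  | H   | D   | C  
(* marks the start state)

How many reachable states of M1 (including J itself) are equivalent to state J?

All states are reachable from the start state.
Start with accepting vs non-accepting: {A,C,D,E,F,K} | {B,G,H,I,J,L}.
On input a, block {A,C,D,E,F,K} splits into {A,C,D,K} and {E,F}.
Split {A,C,D,K} by δ(·,b) → {A,C,K} and {D}.
Split {B,G,H,I,J,L} by δ(·,a) → {G,J,L} and {H,I} and {B}.
Refine {G,J,L} on symbol b: members go to different blocks, giving {G,J} and {L}.
Stable partition: {A,C,K} | {G,J} | {E,F} | {D} | {H,I} | {B} | {L} — 7 equivalence classes.
The equivalence class containing J is {G,J}, of size 2.

2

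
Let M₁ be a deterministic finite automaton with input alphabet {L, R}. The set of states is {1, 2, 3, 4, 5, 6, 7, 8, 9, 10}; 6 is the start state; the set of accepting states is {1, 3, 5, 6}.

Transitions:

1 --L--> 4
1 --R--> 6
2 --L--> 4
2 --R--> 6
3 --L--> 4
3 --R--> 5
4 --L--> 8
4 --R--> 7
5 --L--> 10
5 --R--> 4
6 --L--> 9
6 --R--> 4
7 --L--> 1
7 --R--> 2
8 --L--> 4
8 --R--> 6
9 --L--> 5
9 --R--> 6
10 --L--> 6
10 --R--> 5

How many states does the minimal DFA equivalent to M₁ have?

Reachable states from the start: {1,2,4,5,6,7,8,9,10}. Unreachable: {3} — drop them.
Start with accepting vs non-accepting: {1,5,6} | {2,4,7,8,9,10}.
Refine {1,5,6} on symbol R: members go to different blocks, giving {5,6} and {1}.
On input L, block {2,4,7,8,9,10} splits into {2,4,8} and {9,10} and {7}.
Refine {2,4,8} on symbol R: members go to different blocks, giving {2,8} and {4}.
No further refinement is possible. Final partition (6 blocks): {5,6} | {2,8} | {1} | {9,10} | {7} | {4}.

6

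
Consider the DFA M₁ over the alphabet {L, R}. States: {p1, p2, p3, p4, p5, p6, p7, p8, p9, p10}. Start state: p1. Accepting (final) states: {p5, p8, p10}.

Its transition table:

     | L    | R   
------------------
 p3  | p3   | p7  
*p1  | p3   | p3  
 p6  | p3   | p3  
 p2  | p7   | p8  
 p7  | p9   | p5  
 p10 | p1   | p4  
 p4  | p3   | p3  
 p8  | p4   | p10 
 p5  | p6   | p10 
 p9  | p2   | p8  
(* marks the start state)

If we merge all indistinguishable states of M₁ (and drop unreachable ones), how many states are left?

All states are reachable from the start state.
P0 = {p5,p8,p10} | {p1,p2,p3,p4,p6,p7,p9}.
On input R, block {p5,p8,p10} splits into {p5,p8} and {p10}.
On input R, block {p1,p2,p3,p4,p6,p7,p9} splits into {p1,p3,p4,p6} and {p2,p7,p9}.
Refine {p1,p3,p4,p6} on symbol R: members go to different blocks, giving {p1,p4,p6} and {p3}.
The partition is now stable with 5 blocks: {p5,p8} | {p1,p4,p6} | {p10} | {p2,p7,p9} | {p3}.

5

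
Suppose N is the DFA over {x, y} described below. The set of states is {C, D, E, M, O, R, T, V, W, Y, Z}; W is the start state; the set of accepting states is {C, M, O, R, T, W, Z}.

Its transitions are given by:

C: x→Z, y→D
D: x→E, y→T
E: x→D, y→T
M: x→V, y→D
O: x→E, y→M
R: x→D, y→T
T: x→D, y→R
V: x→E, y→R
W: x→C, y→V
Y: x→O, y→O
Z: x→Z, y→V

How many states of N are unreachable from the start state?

Starting at W and following transitions, the reachable set is {C, D, E, R, T, V, W, Z}. That leaves M, O, Y unreachable — 3 in total.

3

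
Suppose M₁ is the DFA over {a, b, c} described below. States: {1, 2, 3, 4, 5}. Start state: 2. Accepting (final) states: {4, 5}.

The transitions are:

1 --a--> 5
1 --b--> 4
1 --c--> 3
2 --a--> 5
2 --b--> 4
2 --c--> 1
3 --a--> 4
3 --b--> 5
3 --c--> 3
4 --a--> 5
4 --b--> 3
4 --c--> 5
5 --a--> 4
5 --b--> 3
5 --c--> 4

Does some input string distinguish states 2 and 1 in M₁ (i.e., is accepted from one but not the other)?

P0 = {4,5} | {1,2,3}.
No further refinement is possible. Final partition (2 blocks): {4,5} | {1,2,3}.
2 and 1 lie in the same block of the stable partition, so they are equivalent — no string distinguishes them.

No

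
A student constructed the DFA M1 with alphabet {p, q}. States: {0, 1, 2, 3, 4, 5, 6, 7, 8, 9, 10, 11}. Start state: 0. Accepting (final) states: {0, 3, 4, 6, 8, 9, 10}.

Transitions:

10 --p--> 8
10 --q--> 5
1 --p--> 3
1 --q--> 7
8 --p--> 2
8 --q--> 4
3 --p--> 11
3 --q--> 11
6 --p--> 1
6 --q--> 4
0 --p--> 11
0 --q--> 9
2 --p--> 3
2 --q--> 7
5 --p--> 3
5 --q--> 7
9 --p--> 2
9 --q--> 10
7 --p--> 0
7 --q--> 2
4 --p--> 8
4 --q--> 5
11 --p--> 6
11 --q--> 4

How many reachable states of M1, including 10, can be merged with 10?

Start with accepting vs non-accepting: {0,3,4,6,8,9,10} | {1,2,5,7,11}.
Refine {0,3,4,6,8,9,10} on symbol p: members go to different blocks, giving {0,3,6,8,9} and {4,10}.
Split {0,3,6,8,9} by δ(·,q) → {6,8,9} and {0} and {3}.
On input p, block {1,2,5,7,11} splits into {1,2,5} and {7} and {11}.
The partition is now stable with 7 blocks: {6,8,9} | {1,2,5} | {4,10} | {0} | {3} | {7} | {11}.
State 10 belongs to the block {4,10}, which has 2 states.

2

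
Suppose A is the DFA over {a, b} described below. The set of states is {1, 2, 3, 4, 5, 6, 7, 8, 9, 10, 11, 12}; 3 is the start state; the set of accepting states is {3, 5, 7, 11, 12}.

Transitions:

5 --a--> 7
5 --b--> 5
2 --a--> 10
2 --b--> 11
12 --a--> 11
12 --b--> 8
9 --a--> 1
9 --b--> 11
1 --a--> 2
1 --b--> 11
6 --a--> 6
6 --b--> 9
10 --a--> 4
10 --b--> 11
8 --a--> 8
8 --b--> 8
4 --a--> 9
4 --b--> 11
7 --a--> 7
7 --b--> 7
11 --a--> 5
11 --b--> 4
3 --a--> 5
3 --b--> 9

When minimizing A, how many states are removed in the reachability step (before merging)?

3

No path from 3 leads to 6, 8, 12; the other 9 states are all reachable.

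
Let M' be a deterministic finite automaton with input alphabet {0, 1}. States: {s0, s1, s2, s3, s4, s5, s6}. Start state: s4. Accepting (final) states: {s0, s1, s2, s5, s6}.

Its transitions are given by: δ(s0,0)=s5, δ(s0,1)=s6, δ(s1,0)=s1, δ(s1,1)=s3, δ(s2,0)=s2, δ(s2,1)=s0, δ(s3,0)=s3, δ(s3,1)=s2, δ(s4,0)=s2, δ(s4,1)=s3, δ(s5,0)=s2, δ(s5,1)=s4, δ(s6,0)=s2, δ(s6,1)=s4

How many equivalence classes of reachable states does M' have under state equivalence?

States {s1} cannot be reached from the start state, so discard them.
Start with accepting vs non-accepting: {s0,s2,s5,s6} | {s3,s4}.
Split {s0,s2,s5,s6} by δ(·,1) → {s0,s2} and {s5,s6}.
On input 0, block {s0,s2} splits into {s0} and {s2}.
On input 0, block {s3,s4} splits into {s3} and {s4}.
Stable partition: {s0} | {s3} | {s5,s6} | {s2} | {s4} — 5 equivalence classes.

5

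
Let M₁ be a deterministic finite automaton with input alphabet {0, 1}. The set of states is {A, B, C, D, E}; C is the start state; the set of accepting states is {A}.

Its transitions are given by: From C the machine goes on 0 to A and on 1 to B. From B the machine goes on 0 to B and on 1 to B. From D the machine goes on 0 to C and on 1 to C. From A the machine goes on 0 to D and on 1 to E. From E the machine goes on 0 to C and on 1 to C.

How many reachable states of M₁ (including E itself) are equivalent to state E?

2

Every state is reachable, so we keep all 5.
Start with accepting vs non-accepting: {A} | {B,C,D,E}.
Refine {B,C,D,E} on symbol 0: members go to different blocks, giving {B,D,E} and {C}.
Split {B,D,E} by δ(·,0) → {D,E} and {B}.
Stable partition: {A} | {D,E} | {C} | {B} — 4 equivalence classes.
State E belongs to the block {D,E}, which has 2 states.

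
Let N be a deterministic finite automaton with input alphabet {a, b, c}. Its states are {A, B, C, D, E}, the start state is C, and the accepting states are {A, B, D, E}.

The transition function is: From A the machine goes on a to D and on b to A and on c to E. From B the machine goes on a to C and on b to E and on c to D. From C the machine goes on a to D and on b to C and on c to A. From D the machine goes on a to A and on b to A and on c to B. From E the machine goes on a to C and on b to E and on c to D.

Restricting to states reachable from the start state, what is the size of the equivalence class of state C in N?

All states are reachable from the start state.
Start with accepting vs non-accepting: {A,B,D,E} | {C}.
On input a, block {A,B,D,E} splits into {A,D} and {B,E}.
No further refinement is possible. Final partition (3 blocks): {A,D} | {C} | {B,E}.
State C belongs to the block {C}, which has 1 states.

1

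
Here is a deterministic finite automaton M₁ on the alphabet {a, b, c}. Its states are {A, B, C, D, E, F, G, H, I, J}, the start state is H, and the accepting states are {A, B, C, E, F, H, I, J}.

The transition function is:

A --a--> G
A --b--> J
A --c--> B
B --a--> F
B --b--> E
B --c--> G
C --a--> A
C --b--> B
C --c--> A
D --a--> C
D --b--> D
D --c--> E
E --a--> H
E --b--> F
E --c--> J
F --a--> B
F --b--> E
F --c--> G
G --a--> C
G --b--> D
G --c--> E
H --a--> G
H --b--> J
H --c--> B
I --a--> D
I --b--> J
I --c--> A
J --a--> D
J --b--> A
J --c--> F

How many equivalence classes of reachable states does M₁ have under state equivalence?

4

First remove the unreachable states {I}; 9 states remain.
Initial partition by acceptance: {A,B,C,E,F,H,J} | {D,G}.
On input a, block {A,B,C,E,F,H,J} splits into {B,C,E,F} and {A,H,J}.
Split {B,C,E,F} by δ(·,a) → {B,F} and {C,E}.
The partition is now stable with 4 blocks: {B,F} | {D,G} | {A,H,J} | {C,E}.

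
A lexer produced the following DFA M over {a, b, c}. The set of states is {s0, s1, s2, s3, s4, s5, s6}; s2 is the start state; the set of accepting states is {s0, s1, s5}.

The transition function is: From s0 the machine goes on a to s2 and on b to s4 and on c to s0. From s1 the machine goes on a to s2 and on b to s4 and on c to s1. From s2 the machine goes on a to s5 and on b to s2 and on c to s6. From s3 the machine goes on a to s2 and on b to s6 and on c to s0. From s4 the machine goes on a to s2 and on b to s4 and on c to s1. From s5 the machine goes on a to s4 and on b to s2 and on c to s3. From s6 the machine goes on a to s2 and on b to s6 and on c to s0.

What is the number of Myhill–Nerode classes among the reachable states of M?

4

Every state is reachable, so we keep all 7.
Start with accepting vs non-accepting: {s0,s1,s5} | {s2,s3,s4,s6}.
Refine {s0,s1,s5} on symbol c: members go to different blocks, giving {s0,s1} and {s5}.
On input a, block {s2,s3,s4,s6} splits into {s3,s4,s6} and {s2}.
Stable partition: {s0,s1} | {s3,s4,s6} | {s5} | {s2} — 4 equivalence classes.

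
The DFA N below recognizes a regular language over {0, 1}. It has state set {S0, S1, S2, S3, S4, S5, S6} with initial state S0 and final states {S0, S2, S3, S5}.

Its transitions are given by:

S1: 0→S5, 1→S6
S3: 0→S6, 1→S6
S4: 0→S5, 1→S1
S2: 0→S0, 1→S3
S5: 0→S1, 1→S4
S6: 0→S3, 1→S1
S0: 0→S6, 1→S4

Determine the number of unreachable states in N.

1

BFS from S0 reaches {S0, S1, S3, S4, S5, S6}; the 1 state(s) S2 are never visited.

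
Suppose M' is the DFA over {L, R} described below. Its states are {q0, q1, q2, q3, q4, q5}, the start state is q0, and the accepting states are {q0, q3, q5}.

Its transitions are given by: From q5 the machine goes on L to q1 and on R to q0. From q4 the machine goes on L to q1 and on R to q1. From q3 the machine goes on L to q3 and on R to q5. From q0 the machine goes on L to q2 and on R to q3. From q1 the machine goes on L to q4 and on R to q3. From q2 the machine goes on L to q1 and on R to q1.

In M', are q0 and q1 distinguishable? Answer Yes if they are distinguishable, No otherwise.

Start with accepting vs non-accepting: {q0,q3,q5} | {q1,q2,q4}.
Refine {q0,q3,q5} on symbol L: members go to different blocks, giving {q0,q5} and {q3}.
On input R, block {q0,q5} splits into {q0} and {q5}.
Split {q1,q2,q4} by δ(·,R) → {q2,q4} and {q1}.
The partition is now stable with 5 blocks: {q0} | {q2,q4} | {q3} | {q5} | {q1}.
q0 and q1 end up in different blocks, so they are distinguishable. For instance, the string 'ε' is accepted from only q0.

Yes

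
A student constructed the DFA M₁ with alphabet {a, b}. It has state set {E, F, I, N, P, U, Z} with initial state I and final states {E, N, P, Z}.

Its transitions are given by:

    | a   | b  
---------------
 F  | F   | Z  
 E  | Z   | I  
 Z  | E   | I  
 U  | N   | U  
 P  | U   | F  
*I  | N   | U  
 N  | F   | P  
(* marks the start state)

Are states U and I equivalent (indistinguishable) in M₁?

All states are reachable from the start state.
P0 = {E,N,P,Z} | {F,I,U}.
On input a, block {E,N,P,Z} splits into {N,P} and {E,Z}.
Split {N,P} by δ(·,b) → {P} and {N}.
On input a, block {F,I,U} splits into {I,U} and {F}.
No further refinement is possible. Final partition (5 blocks): {P} | {I,U} | {E,Z} | {N} | {F}.
U and I lie in the same block of the stable partition, so they are equivalent — no string distinguishes them.

Yes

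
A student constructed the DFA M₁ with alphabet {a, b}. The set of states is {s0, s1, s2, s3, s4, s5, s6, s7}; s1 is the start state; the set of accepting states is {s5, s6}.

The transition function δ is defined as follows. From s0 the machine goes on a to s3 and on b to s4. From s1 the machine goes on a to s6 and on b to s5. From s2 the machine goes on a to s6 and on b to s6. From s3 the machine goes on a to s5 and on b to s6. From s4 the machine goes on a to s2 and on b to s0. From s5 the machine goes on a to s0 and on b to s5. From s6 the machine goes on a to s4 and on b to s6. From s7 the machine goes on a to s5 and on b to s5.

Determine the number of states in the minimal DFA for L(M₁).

First remove the unreachable states {s7}; 7 states remain.
Start with accepting vs non-accepting: {s5,s6} | {s0,s1,s2,s3,s4}.
Split {s0,s1,s2,s3,s4} by δ(·,a) → {s1,s2,s3} and {s0,s4}.
Stable partition: {s5,s6} | {s1,s2,s3} | {s0,s4} — 3 equivalence classes.

3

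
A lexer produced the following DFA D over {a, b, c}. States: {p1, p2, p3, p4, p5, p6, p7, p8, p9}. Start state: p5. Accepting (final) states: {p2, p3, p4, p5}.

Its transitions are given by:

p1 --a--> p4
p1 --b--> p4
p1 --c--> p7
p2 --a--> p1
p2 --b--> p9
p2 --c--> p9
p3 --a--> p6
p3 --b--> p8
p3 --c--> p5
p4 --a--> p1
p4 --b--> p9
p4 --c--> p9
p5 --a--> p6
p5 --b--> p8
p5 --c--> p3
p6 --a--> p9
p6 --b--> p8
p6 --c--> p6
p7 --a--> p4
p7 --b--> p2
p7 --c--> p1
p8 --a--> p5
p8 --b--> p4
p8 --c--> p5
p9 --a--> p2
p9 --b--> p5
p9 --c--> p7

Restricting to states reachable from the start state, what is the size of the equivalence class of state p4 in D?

2

All states are reachable from the start state.
Start with accepting vs non-accepting: {p2,p3,p4,p5} | {p1,p6,p7,p8,p9}.
Split {p2,p3,p4,p5} by δ(·,c) → {p2,p4} and {p3,p5}.
Split {p1,p6,p7,p8,p9} by δ(·,a) → {p1,p7,p9} and {p6} and {p8}.
Split {p1,p7,p9} by δ(·,b) → {p1,p7} and {p9}.
Stable partition: {p2,p4} | {p1,p7} | {p3,p5} | {p6} | {p8} | {p9} — 6 equivalence classes.
State p4 belongs to the block {p2,p4}, which has 2 states.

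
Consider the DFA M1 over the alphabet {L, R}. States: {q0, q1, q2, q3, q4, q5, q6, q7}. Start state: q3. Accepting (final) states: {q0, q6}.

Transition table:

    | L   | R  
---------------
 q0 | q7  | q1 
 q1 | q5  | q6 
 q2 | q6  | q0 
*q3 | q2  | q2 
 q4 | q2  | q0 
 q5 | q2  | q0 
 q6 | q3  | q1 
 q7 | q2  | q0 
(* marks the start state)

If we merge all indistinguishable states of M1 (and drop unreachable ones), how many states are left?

6

States {q4} cannot be reached from the start state, so discard them.
P0 = {q0,q6} | {q1,q2,q3,q5,q7}.
Refine {q1,q2,q3,q5,q7} on symbol L: members go to different blocks, giving {q1,q3,q5,q7} and {q2}.
Refine {q1,q3,q5,q7} on symbol L: members go to different blocks, giving {q3,q5,q7} and {q1}.
On input R, block {q3,q5,q7} splits into {q5,q7} and {q3}.
On input L, block {q0,q6} splits into {q0} and {q6}.
Stable partition: {q0} | {q5,q7} | {q2} | {q1} | {q3} | {q6} — 6 equivalence classes.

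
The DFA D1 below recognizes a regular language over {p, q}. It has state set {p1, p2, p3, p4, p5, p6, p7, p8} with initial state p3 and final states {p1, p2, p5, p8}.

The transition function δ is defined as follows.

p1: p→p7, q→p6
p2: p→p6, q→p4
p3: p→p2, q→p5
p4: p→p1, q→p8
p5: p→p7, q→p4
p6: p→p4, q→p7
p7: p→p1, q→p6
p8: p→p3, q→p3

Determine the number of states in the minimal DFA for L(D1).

8

Start with accepting vs non-accepting: {p1,p2,p5,p8} | {p3,p4,p6,p7}.
Refine {p3,p4,p6,p7} on symbol p: members go to different blocks, giving {p3,p4,p7} and {p6}.
On input p, block {p1,p2,p5,p8} splits into {p1,p5,p8} and {p2}.
Refine {p1,p5,p8} on symbol q: members go to different blocks, giving {p5,p8} and {p1}.
On input p, block {p3,p4,p7} splits into {p4,p7} and {p3}.
Split {p5,p8} by δ(·,p) → {p5} and {p8}.
Split {p4,p7} by δ(·,q) → {p4} and {p7}.
No further refinement is possible. Final partition (8 blocks): {p5} | {p4} | {p6} | {p2} | {p1} | {p3} | {p8} | {p7}.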